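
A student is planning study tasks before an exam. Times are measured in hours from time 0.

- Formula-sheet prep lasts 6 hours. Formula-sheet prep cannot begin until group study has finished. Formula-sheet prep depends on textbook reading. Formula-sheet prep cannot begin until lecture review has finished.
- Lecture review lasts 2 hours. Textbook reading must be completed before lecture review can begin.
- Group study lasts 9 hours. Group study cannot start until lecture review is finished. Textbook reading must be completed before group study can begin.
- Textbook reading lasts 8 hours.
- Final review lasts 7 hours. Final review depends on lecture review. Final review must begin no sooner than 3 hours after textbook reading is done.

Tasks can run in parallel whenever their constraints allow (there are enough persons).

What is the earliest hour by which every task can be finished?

Textbook reading has no prerequisites, so it starts at hour 0 and finishes at hour 8.
Lecture review waits on textbook reading (finishes hour 8), so it starts at hour 8 and finishes at 8 + 2 = hour 10.
Final review needs all of lecture review (finishes hour 10); textbook reading (finishes hour 8, plus 3-hour gap → hour 11). That puts its earliest start at hour 11; it finishes at 11 + 7 = hour 18.
For group study: lecture review (finishes hour 10); textbook reading (finishes hour 8). Taking the maximum gives a start of hour 10, and it finishes at 10 + 9 = hour 19.
Formula-sheet prep cannot start until group study (finishes hour 19); textbook reading (finishes hour 8); lecture review (finishes hour 10). The controlling bound is hour 19, so formula-sheet prep finishes at 19 + 6 = hour 25.
All tasks are finished once the last one completes. Finish times: Textbook reading at 8, Lecture review at 10, Group study at 19, Formula-sheet prep at 25, Final review at 18. The latest is hour 25.

25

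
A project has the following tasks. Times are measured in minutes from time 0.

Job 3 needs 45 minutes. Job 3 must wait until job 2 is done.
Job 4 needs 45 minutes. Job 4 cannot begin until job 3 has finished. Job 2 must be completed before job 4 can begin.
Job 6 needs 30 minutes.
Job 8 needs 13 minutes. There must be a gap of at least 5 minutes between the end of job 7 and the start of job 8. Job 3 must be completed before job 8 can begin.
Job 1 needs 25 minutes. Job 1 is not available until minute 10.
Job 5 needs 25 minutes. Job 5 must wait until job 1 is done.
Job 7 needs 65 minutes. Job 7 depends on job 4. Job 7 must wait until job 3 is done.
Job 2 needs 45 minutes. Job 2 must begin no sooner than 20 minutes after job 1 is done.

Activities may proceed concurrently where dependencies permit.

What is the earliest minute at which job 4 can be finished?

190

After its own release at minute 10, job 1 can start at minute 10 and finishes at minute 35.
Job 2 cannot begin until job 1 (finishes minute 35, plus 20-minute gap → minute 55). It runs from minute 55 to 55 + 45 = minute 100.
Job 3 cannot begin until job 2 (finishes minute 100). It runs from minute 100 to 100 + 45 = minute 145.
For job 4: job 3 (finishes minute 145); job 2 (finishes minute 100). Taking the maximum gives a start of minute 145, and it finishes at 145 + 45 = minute 190.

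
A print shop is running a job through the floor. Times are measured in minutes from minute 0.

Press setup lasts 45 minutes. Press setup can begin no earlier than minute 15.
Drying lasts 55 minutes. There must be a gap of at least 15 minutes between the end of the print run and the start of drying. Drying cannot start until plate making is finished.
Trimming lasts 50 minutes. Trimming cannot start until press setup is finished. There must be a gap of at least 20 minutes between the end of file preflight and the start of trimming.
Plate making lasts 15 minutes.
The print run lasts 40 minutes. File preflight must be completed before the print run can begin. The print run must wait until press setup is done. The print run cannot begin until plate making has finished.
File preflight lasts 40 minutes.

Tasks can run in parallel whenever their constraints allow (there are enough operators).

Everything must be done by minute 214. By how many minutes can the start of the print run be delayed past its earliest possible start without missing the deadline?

Press setup cannot begin until its own release at minute 15. It runs from minute 15 to 15 + 45 = minute 60.
Plate making has no prerequisites, so it starts at minute 0 and finishes at minute 15.
Nothing blocks file preflight, so it runs from minute 0 to minute 40.
For the print run: file preflight (finishes minute 40); press setup (finishes minute 60); plate making (finishes minute 15). Taking the maximum gives a start of minute 60, and it finishes at 60 + 40 = minute 100.

Working backward from the deadline:
Drying has no dependents, so it just needs to finish by minute 214. Starting by 214 − 55 = minute 159 achieves that.
Since drying (must start by minute 159, minus 15-minute gap → minute 144) depends on it, the print run must finish by minute 144. Backing off its 40-minute duration gives a latest start of minute 104.
So the print run can start as early as minute 60 and as late as minute 104, giving 104 − 60 = 44 minutes of slack.

44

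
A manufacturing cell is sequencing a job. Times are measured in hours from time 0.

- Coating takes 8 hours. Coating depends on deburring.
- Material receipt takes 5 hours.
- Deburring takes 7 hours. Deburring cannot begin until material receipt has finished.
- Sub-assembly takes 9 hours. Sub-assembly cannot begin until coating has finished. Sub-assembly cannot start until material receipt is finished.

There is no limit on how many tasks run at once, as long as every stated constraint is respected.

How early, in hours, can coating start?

12

Nothing blocks material receipt, so it runs from hour 0 to hour 5.
Deburring cannot begin until material receipt (finishes hour 5). It runs from hour 5 to 5 + 7 = hour 12.
Coating waits on deburring (finishes hour 12), so the earliest it can start is hour 12.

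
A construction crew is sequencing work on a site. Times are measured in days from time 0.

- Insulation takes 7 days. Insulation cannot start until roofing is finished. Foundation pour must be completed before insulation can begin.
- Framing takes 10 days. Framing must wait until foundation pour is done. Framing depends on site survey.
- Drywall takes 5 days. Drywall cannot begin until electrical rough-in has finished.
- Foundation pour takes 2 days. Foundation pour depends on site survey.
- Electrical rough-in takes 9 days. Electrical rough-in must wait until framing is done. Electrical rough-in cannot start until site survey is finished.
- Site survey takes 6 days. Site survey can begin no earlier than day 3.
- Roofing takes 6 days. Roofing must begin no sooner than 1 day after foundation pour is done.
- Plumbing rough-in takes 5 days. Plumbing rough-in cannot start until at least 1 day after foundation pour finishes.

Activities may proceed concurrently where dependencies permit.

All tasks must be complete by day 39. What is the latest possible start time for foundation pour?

To finish by day 39, drywall (duration 5) must start no later than day 34.
Since drywall (must start by day 34) depends on it, electrical rough-in must finish by day 34. Backing off its 9-day duration gives a latest start of day 25.
Framing must finish before electrical rough-in (must start by day 25). With a 10-day duration, framing must start by 25 − 10 = day 15.
Nothing follows insulation; the deadline of day 39 is its only limit. It must start by 39 − 7 = day 32.
Roofing has to be done before insulation (must start by day 32). That means finishing by day 32, i.e. starting by 32 − 6 = day 26.
Nothing follows plumbing rough-in; the deadline of day 39 is its only limit. It must start by 39 − 5 = day 34.
For foundation pour: framing (must start by day 15); roofing (must start by day 26, minus 1-day gap → day 25); plumbing rough-in (must start by day 34, minus 1-day gap → day 33); insulation (must start by day 32). The most restrictive is day 15; with a 2-day duration, foundation pour must start by day 13.

13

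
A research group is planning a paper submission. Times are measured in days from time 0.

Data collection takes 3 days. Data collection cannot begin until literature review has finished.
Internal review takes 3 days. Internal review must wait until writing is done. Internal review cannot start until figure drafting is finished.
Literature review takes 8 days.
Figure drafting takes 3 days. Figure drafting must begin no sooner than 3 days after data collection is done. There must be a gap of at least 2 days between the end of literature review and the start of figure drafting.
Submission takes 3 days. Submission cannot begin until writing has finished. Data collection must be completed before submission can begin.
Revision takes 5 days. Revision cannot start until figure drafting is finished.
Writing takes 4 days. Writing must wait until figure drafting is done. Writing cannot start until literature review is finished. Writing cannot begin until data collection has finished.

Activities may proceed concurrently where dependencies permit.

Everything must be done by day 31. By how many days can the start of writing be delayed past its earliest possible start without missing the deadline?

Literature review can start immediately at day 0; it finishes at day 8.
Data collection waits on literature review (finishes day 8), so it starts at day 8 and finishes at 8 + 3 = day 11.
Figure drafting has to wait for data collection (finishes day 11, plus 3-day gap → day 14); literature review (finishes day 8, plus 2-day gap → day 10). The latest of these is day 14, so figure drafting runs day 14 to 14 + 3 = day 17.
Writing cannot start until figure drafting (finishes day 17); literature review (finishes day 8); data collection (finishes day 11). The controlling bound is day 17, so writing finishes at 17 + 4 = day 21.

Working backward from the deadline:
To finish by day 31, internal review (duration 3) must start no later than day 28.
To finish by day 31, submission (duration 3) must start no later than day 28.
For writing: internal review (must start by day 28); submission (must start by day 28). The most restrictive is day 28; with a 4-day duration, writing must start by day 24.
So writing can start as early as day 17 and as late as day 24, giving 24 − 17 = 7 days of slack.

7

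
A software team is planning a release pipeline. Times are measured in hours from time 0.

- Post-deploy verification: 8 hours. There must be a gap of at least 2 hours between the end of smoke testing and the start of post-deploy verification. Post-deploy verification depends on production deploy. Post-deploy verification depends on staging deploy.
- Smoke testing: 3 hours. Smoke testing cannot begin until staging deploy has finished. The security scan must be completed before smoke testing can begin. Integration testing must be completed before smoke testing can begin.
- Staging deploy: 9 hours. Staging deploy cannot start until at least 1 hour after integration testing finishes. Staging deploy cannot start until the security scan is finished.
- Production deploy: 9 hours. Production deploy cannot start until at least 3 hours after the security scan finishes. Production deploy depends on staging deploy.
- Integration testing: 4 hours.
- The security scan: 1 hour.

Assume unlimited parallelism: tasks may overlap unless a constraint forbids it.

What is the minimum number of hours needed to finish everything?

Nothing blocks the security scan, so it runs from hour 0 to hour 1.
Integration testing has no prerequisites, so it starts at hour 0 and finishes at hour 4.
Staging deploy has to wait for integration testing (finishes hour 4, plus 1-hour gap → hour 5); the security scan (finishes hour 1). The latest of these is hour 5, so staging deploy runs hour 5 to 5 + 9 = hour 14.
For production deploy: the security scan (finishes hour 1, plus 3-hour gap → hour 4); staging deploy (finishes hour 14). Taking the maximum gives a start of hour 14, and it finishes at 14 + 9 = hour 23.
Smoke testing needs all of staging deploy (finishes hour 14); the security scan (finishes hour 1); integration testing (finishes hour 4). That puts its earliest start at hour 14; it finishes at 14 + 3 = hour 17.
For post-deploy verification: smoke testing (finishes hour 17, plus 2-hour gap → hour 19); production deploy (finishes hour 23); staging deploy (finishes hour 14). Taking the maximum gives a start of hour 23, and it finishes at 23 + 8 = hour 31.
All tasks are finished once the last one completes. Finish times: Integration testing at 4, The security scan at 1, Staging deploy at 14, Smoke testing at 17, Production deploy at 23, Post-deploy verification at 31. The latest is hour 31.

31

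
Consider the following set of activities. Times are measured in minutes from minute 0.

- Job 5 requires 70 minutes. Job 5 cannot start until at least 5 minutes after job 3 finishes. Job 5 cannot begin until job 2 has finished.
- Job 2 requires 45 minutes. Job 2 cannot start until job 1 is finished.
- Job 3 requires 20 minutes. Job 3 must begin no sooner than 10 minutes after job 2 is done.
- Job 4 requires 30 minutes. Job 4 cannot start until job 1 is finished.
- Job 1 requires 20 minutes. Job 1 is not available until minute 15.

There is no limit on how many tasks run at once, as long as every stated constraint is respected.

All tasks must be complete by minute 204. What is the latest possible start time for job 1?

Job 5 has no dependents, so it just needs to finish by minute 204. Starting by 204 − 70 = minute 134 achieves that.
Job 3 feeds into job 5 (must start by minute 134, minus 5-minute gap → minute 129); so job 3 must finish by minute 129 and therefore start by minute 109.
Job 2 must finish in time for job 3 (must start by minute 109, minus 10-minute gap → minute 99); job 5 (must start by minute 134). The tightest is minute 99, so job 2 must start by 99 − 45 = minute 54.
Job 4 must finish by minute 204; it takes 30 minutes, so it must start by 204 − 30 = minute 174.
Job 1 feeds job 2 (must start by minute 54); job 4 (must start by minute 174). Taking the minimum, job 1 must finish by minute 54 and start by 54 − 20 = minute 34.

34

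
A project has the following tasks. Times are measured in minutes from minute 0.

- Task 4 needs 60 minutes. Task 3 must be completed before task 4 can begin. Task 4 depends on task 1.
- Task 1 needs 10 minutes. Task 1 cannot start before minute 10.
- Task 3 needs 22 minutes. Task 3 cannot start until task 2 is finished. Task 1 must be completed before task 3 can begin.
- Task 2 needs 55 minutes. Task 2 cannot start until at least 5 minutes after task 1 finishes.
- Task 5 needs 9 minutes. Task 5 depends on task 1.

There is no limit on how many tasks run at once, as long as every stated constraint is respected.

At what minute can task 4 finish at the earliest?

Task 1 waits on its own release at minute 10, so it starts at minute 10 and finishes at 10 + 10 = minute 20.
Task 2 cannot begin until task 1 (finishes minute 20, plus 5-minute gap → minute 25). It runs from minute 25 to 25 + 55 = minute 80.
Task 3 has to wait for task 2 (finishes minute 80); task 1 (finishes minute 20). The latest of these is minute 80, so task 3 runs minute 80 to 80 + 22 = minute 102.
Task 4 cannot start until task 3 (finishes minute 102); task 1 (finishes minute 20). The controlling bound is minute 102, so task 4 finishes at 102 + 60 = minute 162.

162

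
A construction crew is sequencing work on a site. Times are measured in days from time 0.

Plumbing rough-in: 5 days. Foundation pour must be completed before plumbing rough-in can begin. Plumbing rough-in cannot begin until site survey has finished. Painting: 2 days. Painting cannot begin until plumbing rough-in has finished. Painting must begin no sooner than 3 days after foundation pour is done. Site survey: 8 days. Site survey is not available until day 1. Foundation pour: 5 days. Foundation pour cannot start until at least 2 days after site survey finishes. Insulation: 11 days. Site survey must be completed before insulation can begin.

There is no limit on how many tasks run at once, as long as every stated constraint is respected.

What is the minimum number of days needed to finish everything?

23

After its own release at day 1, site survey can start at day 1 and finishes at day 9.
After site survey (finishes day 9), insulation can start at day 9 and finishes at day 20.
After site survey (finishes day 9, plus 2-day gap → day 11), foundation pour can start at day 11 and finishes at day 16.
Plumbing rough-in has to wait for foundation pour (finishes day 16); site survey (finishes day 9). The latest of these is day 16, so plumbing rough-in runs day 16 to 16 + 5 = day 21.
Painting has to wait for plumbing rough-in (finishes day 21); foundation pour (finishes day 16, plus 3-day gap → day 19). The latest of these is day 21, so painting runs day 21 to 21 + 2 = day 23.
All tasks are finished once the last one completes. Finish times: Site survey at 9, Foundation pour at 16, Plumbing rough-in at 21, Insulation at 20, Painting at 23. The latest is day 23.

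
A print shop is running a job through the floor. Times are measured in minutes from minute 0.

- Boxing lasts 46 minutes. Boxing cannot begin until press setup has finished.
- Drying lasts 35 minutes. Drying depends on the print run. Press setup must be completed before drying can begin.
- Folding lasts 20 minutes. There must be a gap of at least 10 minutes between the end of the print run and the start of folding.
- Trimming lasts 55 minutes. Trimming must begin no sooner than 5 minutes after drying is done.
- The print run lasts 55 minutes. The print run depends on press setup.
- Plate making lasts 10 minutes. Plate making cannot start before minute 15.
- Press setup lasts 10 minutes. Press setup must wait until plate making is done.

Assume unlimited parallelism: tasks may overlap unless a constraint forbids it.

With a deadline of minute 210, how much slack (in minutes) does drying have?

Plate making cannot begin until its own release at minute 15. It runs from minute 15 to 15 + 10 = minute 25.
Press setup waits on plate making (finishes minute 25), so it starts at minute 25 and finishes at 25 + 10 = minute 35.
After press setup (finishes minute 35), the print run can start at minute 35 and finishes at minute 90.
Drying cannot start until the print run (finishes minute 90); press setup (finishes minute 35). The controlling bound is minute 90, so drying finishes at 90 + 35 = minute 125.

Working backward from the deadline:
Nothing follows trimming; the deadline of minute 210 is its only limit. It must start by 210 − 55 = minute 155.
Drying has to be done before trimming (must start by minute 155, minus 5-minute gap → minute 150). That means finishing by minute 150, i.e. starting by 150 − 35 = minute 115.
So drying can start as early as minute 90 and as late as minute 115, giving 115 − 90 = 25 minutes of slack.

25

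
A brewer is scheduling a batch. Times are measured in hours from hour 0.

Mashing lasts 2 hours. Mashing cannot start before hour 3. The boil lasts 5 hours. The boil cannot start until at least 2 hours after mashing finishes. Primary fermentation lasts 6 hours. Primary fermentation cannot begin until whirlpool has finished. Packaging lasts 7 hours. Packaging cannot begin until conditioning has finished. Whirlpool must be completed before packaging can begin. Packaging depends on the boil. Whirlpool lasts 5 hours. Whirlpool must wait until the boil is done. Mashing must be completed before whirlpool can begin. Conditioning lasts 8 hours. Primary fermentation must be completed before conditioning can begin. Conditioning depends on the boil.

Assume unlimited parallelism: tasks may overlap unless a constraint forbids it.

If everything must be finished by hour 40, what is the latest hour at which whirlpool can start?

Nothing follows packaging; the deadline of hour 40 is its only limit. It must start by 40 − 7 = hour 33.
Conditioning has to be done before packaging (must start by hour 33). That means finishing by hour 33, i.e. starting by 33 − 8 = hour 25.
Primary fermentation feeds into conditioning (must start by hour 25); so primary fermentation must finish by hour 25 and therefore start by hour 19.
Whirlpool must finish in time for primary fermentation (must start by hour 19); packaging (must start by hour 33). The tightest is hour 19, so whirlpool must start by 19 − 5 = hour 14.

14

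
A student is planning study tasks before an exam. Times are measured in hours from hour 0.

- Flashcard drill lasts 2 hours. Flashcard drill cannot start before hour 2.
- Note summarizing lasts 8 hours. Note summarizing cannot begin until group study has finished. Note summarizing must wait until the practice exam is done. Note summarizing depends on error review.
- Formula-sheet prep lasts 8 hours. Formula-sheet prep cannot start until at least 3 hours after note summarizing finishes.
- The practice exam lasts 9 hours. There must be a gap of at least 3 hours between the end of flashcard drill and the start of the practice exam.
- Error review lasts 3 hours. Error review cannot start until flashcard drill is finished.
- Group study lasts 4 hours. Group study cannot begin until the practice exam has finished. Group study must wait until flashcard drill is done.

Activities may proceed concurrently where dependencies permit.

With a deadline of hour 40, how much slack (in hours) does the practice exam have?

1

Flashcard drill waits on its own release at hour 2, so it starts at hour 2 and finishes at 2 + 2 = hour 4.
The practice exam cannot begin until flashcard drill (finishes hour 4, plus 3-hour gap → hour 7). It runs from hour 7 to 7 + 9 = hour 16.

Working backward from the deadline:
To finish by hour 40, formula-sheet prep (duration 8) must start no later than hour 32.
Since formula-sheet prep (must start by hour 32, minus 3-hour gap → hour 29) depends on it, note summarizing must finish by hour 29. Backing off its 8-hour duration gives a latest start of hour 21.
Group study must finish before note summarizing (must start by hour 21). With a 4-hour duration, group study must start by 21 − 4 = hour 17.
The practice exam has several dependents: group study (must start by hour 17); note summarizing (must start by hour 21). The earliest of those limits is hour 17, so the practice exam must start by 17 − 9 = hour 8.
So the practice exam can start as early as hour 7 and as late as hour 8, giving 8 − 7 = 1 hour of slack.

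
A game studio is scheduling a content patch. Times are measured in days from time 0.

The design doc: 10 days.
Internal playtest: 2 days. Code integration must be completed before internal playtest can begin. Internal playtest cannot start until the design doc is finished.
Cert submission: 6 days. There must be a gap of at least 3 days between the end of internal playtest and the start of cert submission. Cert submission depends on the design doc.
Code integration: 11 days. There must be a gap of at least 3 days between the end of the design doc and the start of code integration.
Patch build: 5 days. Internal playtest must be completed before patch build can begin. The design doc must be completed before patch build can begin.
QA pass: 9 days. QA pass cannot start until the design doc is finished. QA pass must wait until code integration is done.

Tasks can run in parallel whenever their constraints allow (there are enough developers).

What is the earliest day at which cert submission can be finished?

35

The design doc has no prerequisites, so it starts at day 0 and finishes at day 10.
After the design doc (finishes day 10, plus 3-day gap → day 13), code integration can start at day 13 and finishes at day 24.
Internal playtest needs all of code integration (finishes day 24); the design doc (finishes day 10). That puts its earliest start at day 24; it finishes at 24 + 2 = day 26.
Cert submission cannot start until internal playtest (finishes day 26, plus 3-day gap → day 29); the design doc (finishes day 10). The controlling bound is day 29, so cert submission finishes at 29 + 6 = day 35.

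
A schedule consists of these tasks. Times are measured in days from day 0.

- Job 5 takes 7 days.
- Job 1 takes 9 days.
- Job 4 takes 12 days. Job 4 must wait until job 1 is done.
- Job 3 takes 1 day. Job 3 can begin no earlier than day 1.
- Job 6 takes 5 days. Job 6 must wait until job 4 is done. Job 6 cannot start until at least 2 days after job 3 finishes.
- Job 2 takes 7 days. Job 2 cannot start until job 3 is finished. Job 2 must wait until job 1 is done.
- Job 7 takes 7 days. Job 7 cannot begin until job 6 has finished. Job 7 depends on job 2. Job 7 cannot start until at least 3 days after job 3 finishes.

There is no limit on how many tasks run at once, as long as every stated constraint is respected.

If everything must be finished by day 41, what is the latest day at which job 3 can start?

26

Job 7 must finish by day 41; it takes 7 days, so it must start by 41 − 7 = day 34.
Job 2 has to be done before job 7 (must start by day 34). That means finishing by day 34, i.e. starting by 34 − 7 = day 27.
Job 6 feeds into job 7 (must start by day 34); so job 6 must finish by day 34 and therefore start by day 29.
Job 3 must finish in time for job 2 (must start by day 27); job 6 (must start by day 29, minus 2-day gap → day 27); job 7 (must start by day 34, minus 3-day gap → day 31). The tightest is day 27, so job 3 must start by 27 − 1 = day 26.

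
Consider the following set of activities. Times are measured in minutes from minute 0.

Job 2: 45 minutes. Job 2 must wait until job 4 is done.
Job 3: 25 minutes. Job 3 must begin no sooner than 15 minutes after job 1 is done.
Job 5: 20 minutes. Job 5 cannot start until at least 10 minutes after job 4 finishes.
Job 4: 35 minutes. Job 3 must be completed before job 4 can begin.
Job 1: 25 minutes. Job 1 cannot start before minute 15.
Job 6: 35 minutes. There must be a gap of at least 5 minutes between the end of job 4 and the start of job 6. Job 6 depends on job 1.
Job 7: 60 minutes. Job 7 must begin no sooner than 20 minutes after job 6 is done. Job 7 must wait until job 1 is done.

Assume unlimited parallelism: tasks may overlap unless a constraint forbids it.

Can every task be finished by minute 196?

No

Job 1 cannot begin until its own release at minute 15. It runs from minute 15 to 15 + 25 = minute 40.
Job 3 waits on job 1 (finishes minute 40, plus 15-minute gap → minute 55), so it starts at minute 55 and finishes at 55 + 25 = minute 80.
After job 3 (finishes minute 80), job 4 can start at minute 80 and finishes at minute 115.
Job 6 needs all of job 4 (finishes minute 115, plus 5-minute gap → minute 120); job 1 (finishes minute 40). That puts its earliest start at minute 120; it finishes at 120 + 35 = minute 155.
Job 7 needs all of job 6 (finishes minute 155, plus 20-minute gap → minute 175); job 1 (finishes minute 40). That puts its earliest start at minute 175; it finishes at 175 + 60 = minute 235.
Job 5 cannot begin until job 4 (finishes minute 115, plus 10-minute gap → minute 125). It runs from minute 125 to 125 + 20 = minute 145.
Job 2 waits on job 4 (finishes minute 115), so it starts at minute 115 and finishes at 115 + 45 = minute 160.
The earliest everything can be done is minute 235, which is after the deadline of 196, so it is not possible.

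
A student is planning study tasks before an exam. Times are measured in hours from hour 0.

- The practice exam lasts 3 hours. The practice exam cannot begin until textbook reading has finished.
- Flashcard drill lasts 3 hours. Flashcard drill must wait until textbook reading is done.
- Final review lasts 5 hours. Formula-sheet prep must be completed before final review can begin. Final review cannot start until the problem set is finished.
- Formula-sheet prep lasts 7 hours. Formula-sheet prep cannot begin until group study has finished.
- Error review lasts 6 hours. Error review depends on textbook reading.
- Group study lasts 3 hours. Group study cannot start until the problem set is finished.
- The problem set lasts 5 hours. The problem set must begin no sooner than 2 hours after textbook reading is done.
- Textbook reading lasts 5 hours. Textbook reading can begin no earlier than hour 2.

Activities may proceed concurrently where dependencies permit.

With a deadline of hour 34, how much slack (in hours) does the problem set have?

Textbook reading cannot begin until its own release at hour 2. It runs from hour 2 to 2 + 5 = hour 7.
After textbook reading (finishes hour 7, plus 2-hour gap → hour 9), the problem set can start at hour 9 and finishes at hour 14.

Working backward from the deadline:
Final review must finish by hour 34; it takes 5 hours, so it must start by 34 − 5 = hour 29.
Formula-sheet prep has to be done before final review (must start by hour 29). That means finishing by hour 29, i.e. starting by 29 − 7 = hour 22.
Since formula-sheet prep (must start by hour 22) depends on it, group study must finish by hour 22. Backing off its 3-hour duration gives a latest start of hour 19.
The problem set must finish in time for group study (must start by hour 19); final review (must start by hour 29). The tightest is hour 19, so the problem set must start by 19 − 5 = hour 14.
So the problem set can start as early as hour 9 and as late as hour 14, giving 14 − 9 = 5 hours of slack.

5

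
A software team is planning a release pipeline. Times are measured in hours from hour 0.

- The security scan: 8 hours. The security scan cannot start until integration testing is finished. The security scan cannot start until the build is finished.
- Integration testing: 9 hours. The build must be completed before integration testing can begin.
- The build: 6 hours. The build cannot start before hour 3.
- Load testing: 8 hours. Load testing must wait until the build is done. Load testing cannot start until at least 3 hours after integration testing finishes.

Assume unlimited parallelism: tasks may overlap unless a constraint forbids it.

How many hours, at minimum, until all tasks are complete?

29

The build cannot begin until its own release at hour 3. It runs from hour 3 to 3 + 6 = hour 9.
Integration testing cannot begin until the build (finishes hour 9). It runs from hour 9 to 9 + 9 = hour 18.
Load testing has to wait for the build (finishes hour 9); integration testing (finishes hour 18, plus 3-hour gap → hour 21). The latest of these is hour 21, so load testing runs hour 21 to 21 + 8 = hour 29.
The security scan needs all of integration testing (finishes hour 18); the build (finishes hour 9). That puts its earliest start at hour 18; it finishes at 18 + 8 = hour 26.
All tasks are finished once the last one completes. Finish times: The build at 9, Integration testing at 18, The security scan at 26, Load testing at 29. The latest is hour 29.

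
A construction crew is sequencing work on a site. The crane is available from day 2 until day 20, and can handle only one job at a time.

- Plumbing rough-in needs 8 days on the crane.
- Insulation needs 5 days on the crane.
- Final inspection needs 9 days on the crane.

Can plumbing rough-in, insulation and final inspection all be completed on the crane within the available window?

The crane window is 20 − 2 = 18 days.
Running back to back, the jobs need 8 + 5 + 9 = 22 days on the crane.
Since 22 > 18, they cannot all fit.

No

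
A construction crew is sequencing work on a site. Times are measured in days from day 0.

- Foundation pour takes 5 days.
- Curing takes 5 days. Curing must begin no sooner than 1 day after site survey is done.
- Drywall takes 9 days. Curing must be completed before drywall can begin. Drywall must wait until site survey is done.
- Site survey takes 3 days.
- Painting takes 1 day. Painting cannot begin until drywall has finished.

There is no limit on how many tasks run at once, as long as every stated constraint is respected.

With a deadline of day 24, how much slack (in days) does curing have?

Site survey has no prerequisites, so it starts at day 0 and finishes at day 3.
After site survey (finishes day 3, plus 1-day gap → day 4), curing can start at day 4 and finishes at day 9.

Working backward from the deadline:
Painting must finish by day 24; it takes 1 day, so it must start by 24 − 1 = day 23.
Drywall must finish before painting (must start by day 23). With a 9-day duration, drywall must start by 23 − 9 = day 14.
Curing feeds into drywall (must start by day 14); so curing must finish by day 14 and therefore start by day 9.
So curing can start as early as day 4 and as late as day 9, giving 9 − 4 = 5 days of slack.

5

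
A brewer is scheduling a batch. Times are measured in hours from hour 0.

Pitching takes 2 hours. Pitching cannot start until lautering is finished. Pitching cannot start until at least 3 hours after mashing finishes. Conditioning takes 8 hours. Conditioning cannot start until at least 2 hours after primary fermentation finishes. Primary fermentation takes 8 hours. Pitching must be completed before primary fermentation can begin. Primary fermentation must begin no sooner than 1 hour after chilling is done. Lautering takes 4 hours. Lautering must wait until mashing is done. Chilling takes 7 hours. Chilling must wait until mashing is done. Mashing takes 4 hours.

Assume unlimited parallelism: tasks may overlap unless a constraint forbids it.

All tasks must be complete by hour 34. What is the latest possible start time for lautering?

Nothing follows conditioning; the deadline of hour 34 is its only limit. It must start by 34 − 8 = hour 26.
Primary fermentation has to be done before conditioning (must start by hour 26, minus 2-hour gap → hour 24). That means finishing by hour 24, i.e. starting by 24 − 8 = hour 16.
Pitching feeds into primary fermentation (must start by hour 16); so pitching must finish by hour 16 and therefore start by hour 14.
Lautering feeds into pitching (must start by hour 14); so lautering must finish by hour 14 and therefore start by hour 10.

10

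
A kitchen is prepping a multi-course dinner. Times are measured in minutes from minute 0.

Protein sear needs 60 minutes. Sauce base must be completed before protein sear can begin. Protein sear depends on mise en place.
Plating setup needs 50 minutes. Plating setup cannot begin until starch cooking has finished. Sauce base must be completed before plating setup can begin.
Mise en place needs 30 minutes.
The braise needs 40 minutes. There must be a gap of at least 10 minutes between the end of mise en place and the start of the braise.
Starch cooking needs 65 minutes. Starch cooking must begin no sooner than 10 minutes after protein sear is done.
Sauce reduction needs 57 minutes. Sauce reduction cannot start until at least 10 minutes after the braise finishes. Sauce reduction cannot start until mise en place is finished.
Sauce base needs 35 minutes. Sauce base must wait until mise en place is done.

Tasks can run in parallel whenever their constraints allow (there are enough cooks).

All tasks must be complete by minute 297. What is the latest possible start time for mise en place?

To finish by minute 297, plating setup (duration 50) must start no later than minute 247.
Starch cooking feeds into plating setup (must start by minute 247); so starch cooking must finish by minute 247 and therefore start by minute 182.
Protein sear must finish before starch cooking (must start by minute 182, minus 10-minute gap → minute 172). With a 60-minute duration, protein sear must start by 172 − 60 = minute 112.
Sauce base must finish in time for protein sear (must start by minute 112); plating setup (must start by minute 247). The tightest is minute 112, so sauce base must start by 112 − 35 = minute 77.
Nothing follows sauce reduction; the deadline of minute 297 is its only limit. It must start by 297 − 57 = minute 240.
The braise has to be done before sauce reduction (must start by minute 240, minus 10-minute gap → minute 230). That means finishing by minute 230, i.e. starting by 230 − 40 = minute 190.
Mise en place feeds sauce base (must start by minute 77); the braise (must start by minute 190, minus 10-minute gap → minute 180); protein sear (must start by minute 112); sauce reduction (must start by minute 240). Taking the minimum, mise en place must finish by minute 77 and start by 77 − 30 = minute 47.

47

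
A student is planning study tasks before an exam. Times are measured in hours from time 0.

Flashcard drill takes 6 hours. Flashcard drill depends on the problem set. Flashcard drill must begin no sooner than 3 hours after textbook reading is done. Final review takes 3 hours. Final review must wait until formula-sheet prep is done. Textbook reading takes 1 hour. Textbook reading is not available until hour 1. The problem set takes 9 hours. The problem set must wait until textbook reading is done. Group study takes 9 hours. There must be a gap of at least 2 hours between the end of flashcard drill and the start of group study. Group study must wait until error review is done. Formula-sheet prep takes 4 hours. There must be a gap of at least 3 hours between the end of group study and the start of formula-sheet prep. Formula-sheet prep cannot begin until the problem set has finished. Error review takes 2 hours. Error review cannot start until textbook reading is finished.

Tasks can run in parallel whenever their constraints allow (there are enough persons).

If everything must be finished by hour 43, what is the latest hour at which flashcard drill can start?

Nothing follows final review; the deadline of hour 43 is its only limit. It must start by 43 − 3 = hour 40.
Formula-sheet prep must finish before final review (must start by hour 40). With a 4-hour duration, formula-sheet prep must start by 40 − 4 = hour 36.
Since formula-sheet prep (must start by hour 36, minus 3-hour gap → hour 33) depends on it, group study must finish by hour 33. Backing off its 9-hour duration gives a latest start of hour 24.
Flashcard drill feeds into group study (must start by hour 24, minus 2-hour gap → hour 22); so flashcard drill must finish by hour 22 and therefore start by hour 16.

16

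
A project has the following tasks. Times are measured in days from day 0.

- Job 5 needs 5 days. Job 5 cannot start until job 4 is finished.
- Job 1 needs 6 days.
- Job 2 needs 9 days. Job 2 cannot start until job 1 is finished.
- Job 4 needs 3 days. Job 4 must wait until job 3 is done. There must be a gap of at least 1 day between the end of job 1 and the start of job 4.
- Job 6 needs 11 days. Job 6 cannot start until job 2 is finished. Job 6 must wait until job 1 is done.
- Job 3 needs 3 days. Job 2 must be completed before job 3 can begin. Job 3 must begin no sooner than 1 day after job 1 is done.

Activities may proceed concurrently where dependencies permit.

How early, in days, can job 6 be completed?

Job 1 has no prerequisites, so it starts at day 0 and finishes at day 6.
After job 1 (finishes day 6), job 2 can start at day 6 and finishes at day 15.
For job 6: job 2 (finishes day 15); job 1 (finishes day 6). Taking the maximum gives a start of day 15, and it finishes at 15 + 11 = day 26.

26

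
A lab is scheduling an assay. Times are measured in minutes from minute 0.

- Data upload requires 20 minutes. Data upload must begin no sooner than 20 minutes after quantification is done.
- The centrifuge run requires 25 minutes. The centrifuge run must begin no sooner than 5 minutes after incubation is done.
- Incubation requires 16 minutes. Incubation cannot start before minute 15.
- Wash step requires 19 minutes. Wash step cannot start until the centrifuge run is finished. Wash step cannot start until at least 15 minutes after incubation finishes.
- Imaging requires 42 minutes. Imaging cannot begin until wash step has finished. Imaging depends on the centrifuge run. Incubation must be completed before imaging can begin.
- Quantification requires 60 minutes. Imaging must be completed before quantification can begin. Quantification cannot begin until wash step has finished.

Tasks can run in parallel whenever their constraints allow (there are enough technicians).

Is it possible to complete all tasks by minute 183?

Incubation cannot begin until its own release at minute 15. It runs from minute 15 to 15 + 16 = minute 31.
The centrifuge run waits on incubation (finishes minute 31, plus 5-minute gap → minute 36), so it starts at minute 36 and finishes at 36 + 25 = minute 61.
Wash step has to wait for the centrifuge run (finishes minute 61); incubation (finishes minute 31, plus 15-minute gap → minute 46). The latest of these is minute 61, so wash step runs minute 61 to 61 + 19 = minute 80.
For imaging: wash step (finishes minute 80); the centrifuge run (finishes minute 61); incubation (finishes minute 31). Taking the maximum gives a start of minute 80, and it finishes at 80 + 42 = minute 122.
Quantification needs all of imaging (finishes minute 122); wash step (finishes minute 80). That puts its earliest start at minute 122; it finishes at 122 + 60 = minute 182.
Data upload cannot begin until quantification (finishes minute 182, plus 20-minute gap → minute 202). It runs from minute 202 to 202 + 20 = minute 222.
The earliest everything can be done is minute 222, which is after the deadline of 183, so it is not possible.

No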